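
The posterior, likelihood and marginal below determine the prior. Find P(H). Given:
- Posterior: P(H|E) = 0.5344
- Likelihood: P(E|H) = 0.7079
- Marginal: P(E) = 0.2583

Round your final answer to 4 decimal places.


From Bayes' theorem: P(H|E) = P(E|H) × P(H) / P(E)

Rearranging for P(H):
P(H) = P(H|E) × P(E) / P(E|H)
     = 0.5344 × 0.2583 / 0.7079
     = 0.13803552 / 0.7079
     = 0.1950


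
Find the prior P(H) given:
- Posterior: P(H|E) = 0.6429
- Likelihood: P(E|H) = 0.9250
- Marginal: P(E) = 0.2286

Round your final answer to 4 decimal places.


From Bayes' theorem: P(H|E) = P(E|H) × P(H) / P(E)

Rearranging for P(H):
P(H) = P(H|E) × P(E) / P(E|H)
     = 0.6429 × 0.2286 / 0.9250
     = 0.14696694 / 0.9250
     = 0.1589


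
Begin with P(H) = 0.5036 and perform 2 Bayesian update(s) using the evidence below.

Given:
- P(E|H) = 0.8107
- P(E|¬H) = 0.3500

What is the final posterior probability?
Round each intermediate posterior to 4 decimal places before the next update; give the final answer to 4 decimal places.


Sequential Bayesian updating:

Initial prior: P(H) = 0.5036

Update 1:
  P(E) = 0.8107 × 0.5036 + 0.3500 × 0.4964 = 0.40826852 + 0.17374000 = 0.58200852
  P(H|E) = 0.40826852 / 0.58200852 = 0.7015

Update 2:
  P(E) = 0.8107 × 0.7015 + 0.3500 × 0.2985 = 0.56870605 + 0.10447500 = 0.67318105
  P(H|E) = 0.56870605 / 0.67318105 = 0.8448

Final posterior: 0.8448


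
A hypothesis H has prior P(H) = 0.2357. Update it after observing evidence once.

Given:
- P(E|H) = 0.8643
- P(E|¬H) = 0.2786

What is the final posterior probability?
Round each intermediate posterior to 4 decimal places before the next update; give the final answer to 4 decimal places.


Sequential Bayesian updating:

Initial prior: P(H) = 0.2357

Update 1:
  P(E) = 0.8643 × 0.2357 + 0.2786 × 0.7643 = 0.20371551 + 0.21293398 = 0.41664949
  P(H|E) = 0.20371551 / 0.41664949 = 0.4889

Final posterior: 0.4889


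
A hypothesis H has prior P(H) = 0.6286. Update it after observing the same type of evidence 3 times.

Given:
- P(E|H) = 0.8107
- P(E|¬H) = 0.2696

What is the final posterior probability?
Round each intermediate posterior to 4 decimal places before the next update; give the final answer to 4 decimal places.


Sequential Bayesian updating:

Initial prior: P(H) = 0.6286

Update 1:
  P(E) = 0.8107 × 0.6286 + 0.2696 × 0.3714 = 0.50960602 + 0.10012944 = 0.60973546
  P(H|E) = 0.50960602 / 0.60973546 = 0.8358

Update 2:
  P(E) = 0.8107 × 0.8358 + 0.2696 × 0.1642 = 0.67758306 + 0.04426832 = 0.72185138
  P(H|E) = 0.67758306 / 0.72185138 = 0.9387

Update 3:
  P(E) = 0.8107 × 0.9387 + 0.2696 × 0.0613 = 0.76100409 + 0.01652648 = 0.77753057
  P(H|E) = 0.76100409 / 0.77753057 = 0.9787

Final posterior: 0.9787


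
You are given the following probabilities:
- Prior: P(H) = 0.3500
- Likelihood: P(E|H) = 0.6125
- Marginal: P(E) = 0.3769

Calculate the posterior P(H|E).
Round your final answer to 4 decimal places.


Using Bayes' theorem:

P(H|E) = P(E|H) × P(H) / P(E)
       = 0.6125 × 0.3500 / 0.3769
       = 0.21437500 / 0.3769
       = 0.5688

The evidence strengthens our belief in H.
Prior: 0.3500 → Posterior: 0.5688


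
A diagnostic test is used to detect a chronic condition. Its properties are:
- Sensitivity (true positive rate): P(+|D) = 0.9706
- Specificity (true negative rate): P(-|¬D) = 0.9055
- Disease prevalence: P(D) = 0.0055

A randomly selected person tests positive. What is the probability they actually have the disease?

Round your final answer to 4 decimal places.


Let D = has disease, + = positive test

Given:
- P(D) = 0.0055 (prevalence)
- P(+|D) = 0.9706 (sensitivity)
- P(-|¬D) = 0.9055 (specificity)
- P(+|¬D) = 0.0945 (false positive rate = 1 - specificity)

Step 1: Find P(+)
P(+) = P(+|D)P(D) + P(+|¬D)P(¬D)
     = 0.9706 × 0.0055 + 0.0945 × 0.9945
     = 0.00533830 + 0.09398025
     = 0.09931855

Step 2: Apply Bayes' theorem for P(D|+)
P(D|+) = P(+|D)P(D) / P(+)
       = 0.00533830 / 0.09931855
       = 0.0537


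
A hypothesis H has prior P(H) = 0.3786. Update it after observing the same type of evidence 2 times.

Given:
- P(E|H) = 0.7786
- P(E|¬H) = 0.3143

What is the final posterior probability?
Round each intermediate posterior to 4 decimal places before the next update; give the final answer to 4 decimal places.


Sequential Bayesian updating:

Initial prior: P(H) = 0.3786

Update 1:
  P(E) = 0.7786 × 0.3786 + 0.3143 × 0.6214 = 0.29477796 + 0.19530602 = 0.49008398
  P(H|E) = 0.29477796 / 0.49008398 = 0.6015

Update 2:
  P(E) = 0.7786 × 0.6015 + 0.3143 × 0.3985 = 0.46832790 + 0.12524855 = 0.59357645
  P(H|E) = 0.46832790 / 0.59357645 = 0.7890

Final posterior: 0.7890


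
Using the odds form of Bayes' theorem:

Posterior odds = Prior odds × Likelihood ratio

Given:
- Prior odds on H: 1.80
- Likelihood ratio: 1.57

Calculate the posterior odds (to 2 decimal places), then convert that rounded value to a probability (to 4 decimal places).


Step 1: Calculate posterior odds
Posterior odds = Prior odds × LR
               = 1.80 × 1.57
               = 2.83

Step 2: Convert to probability
P(H|E) = Posterior odds / (1 + Posterior odds)
       = 2.83 / (1 + 2.83)
       = 2.83 / 3.83
       = 0.7389

The evidence increased P(H) from 0.6429 to 0.7389.


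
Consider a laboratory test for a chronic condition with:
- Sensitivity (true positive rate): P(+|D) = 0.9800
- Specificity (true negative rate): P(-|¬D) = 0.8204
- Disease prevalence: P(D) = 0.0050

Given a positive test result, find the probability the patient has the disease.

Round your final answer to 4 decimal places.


Let D = has disease, + = positive test

Given:
- P(D) = 0.0050 (prevalence)
- P(+|D) = 0.9800 (sensitivity)
- P(-|¬D) = 0.8204 (specificity)
- P(+|¬D) = 0.1796 (false positive rate = 1 - specificity)

Step 1: Find P(+)
P(+) = P(+|D)P(D) + P(+|¬D)P(¬D)
     = 0.9800 × 0.0050 + 0.1796 × 0.9950
     = 0.00490000 + 0.17870200
     = 0.18360200

Step 2: Apply Bayes' theorem for P(D|+)
P(D|+) = P(+|D)P(D) / P(+)
       = 0.00490000 / 0.18360200
       = 0.0267


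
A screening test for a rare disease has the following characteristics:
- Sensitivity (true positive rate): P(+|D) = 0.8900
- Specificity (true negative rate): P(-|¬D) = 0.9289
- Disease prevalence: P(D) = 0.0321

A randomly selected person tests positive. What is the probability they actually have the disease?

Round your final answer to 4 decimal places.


Let D = has disease, + = positive test

Given:
- P(D) = 0.0321 (prevalence)
- P(+|D) = 0.8900 (sensitivity)
- P(-|¬D) = 0.9289 (specificity)
- P(+|¬D) = 0.0711 (false positive rate = 1 - specificity)

Step 1: Find P(+)
P(+) = P(+|D)P(D) + P(+|¬D)P(¬D)
     = 0.8900 × 0.0321 + 0.0711 × 0.9679
     = 0.02856900 + 0.06881769
     = 0.09738669

Step 2: Apply Bayes' theorem for P(D|+)
P(D|+) = P(+|D)P(D) / P(+)
       = 0.02856900 / 0.09738669
       = 0.2934


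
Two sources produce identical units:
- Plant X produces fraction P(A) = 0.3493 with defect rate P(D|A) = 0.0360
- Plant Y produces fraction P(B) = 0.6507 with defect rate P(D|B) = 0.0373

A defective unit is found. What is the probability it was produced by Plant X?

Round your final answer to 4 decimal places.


Let A = from Plant X, D = defective

Given:
- P(A) = 0.3493, P(B) = 0.6507
- P(D|A) = 0.0360, P(D|B) = 0.0373

Step 1: Find P(D)
P(D) = P(D|A)P(A) + P(D|B)P(B)
     = 0.0360 × 0.3493 + 0.0373 × 0.6507
     = 0.01257480 + 0.02427111
     = 0.03684591

Step 2: Apply Bayes' theorem
P(A|D) = P(D|A)P(A) / P(D)
       = 0.01257480 / 0.03684591
       = 0.3413


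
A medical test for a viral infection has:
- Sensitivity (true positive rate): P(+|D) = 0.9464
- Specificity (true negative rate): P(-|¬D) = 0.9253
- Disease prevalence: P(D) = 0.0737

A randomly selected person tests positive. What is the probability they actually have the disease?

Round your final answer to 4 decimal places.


Let D = has disease, + = positive test

Given:
- P(D) = 0.0737 (prevalence)
- P(+|D) = 0.9464 (sensitivity)
- P(-|¬D) = 0.9253 (specificity)
- P(+|¬D) = 0.0747 (false positive rate = 1 - specificity)

Step 1: Find P(+)
P(+) = P(+|D)P(D) + P(+|¬D)P(¬D)
     = 0.9464 × 0.0737 + 0.0747 × 0.9263
     = 0.06974968 + 0.06919461
     = 0.13894429

Step 2: Apply Bayes' theorem for P(D|+)
P(D|+) = P(+|D)P(D) / P(+)
       = 0.06974968 / 0.13894429
       = 0.5020


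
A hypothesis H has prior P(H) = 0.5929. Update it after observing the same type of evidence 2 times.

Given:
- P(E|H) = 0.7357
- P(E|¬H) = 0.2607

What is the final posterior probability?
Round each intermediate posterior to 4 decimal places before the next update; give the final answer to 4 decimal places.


Sequential Bayesian updating:

Initial prior: P(H) = 0.5929

Update 1:
  P(E) = 0.7357 × 0.5929 + 0.2607 × 0.4071 = 0.43619653 + 0.10613097 = 0.54232750
  P(H|E) = 0.43619653 / 0.54232750 = 0.8043

Update 2:
  P(E) = 0.7357 × 0.8043 + 0.2607 × 0.1957 = 0.59172351 + 0.05101899 = 0.64274250
  P(H|E) = 0.59172351 / 0.64274250 = 0.9206

Final posterior: 0.9206


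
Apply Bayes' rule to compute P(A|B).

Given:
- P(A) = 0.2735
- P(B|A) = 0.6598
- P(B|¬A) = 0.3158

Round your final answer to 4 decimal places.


Bayes' theorem: P(A|B) = P(B|A) × P(A) / P(B)

Step 1: Calculate P(B) using law of total probability
P(B) = P(B|A)P(A) + P(B|¬A)P(¬A)
     = 0.6598 × 0.2735 + 0.3158 × 0.7265
     = 0.18045530 + 0.22942870
     = 0.40988400

Step 2: Apply Bayes' theorem
P(A|B) = P(B|A) × P(A) / P(B)
       = 0.18045530 / 0.40988400
       = 0.4403


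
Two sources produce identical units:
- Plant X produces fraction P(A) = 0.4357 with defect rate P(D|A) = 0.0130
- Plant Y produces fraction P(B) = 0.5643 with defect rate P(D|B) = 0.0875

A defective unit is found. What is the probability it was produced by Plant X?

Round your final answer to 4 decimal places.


Let A = from Plant X, D = defective

Given:
- P(A) = 0.4357, P(B) = 0.5643
- P(D|A) = 0.0130, P(D|B) = 0.0875

Step 1: Find P(D)
P(D) = P(D|A)P(A) + P(D|B)P(B)
     = 0.0130 × 0.4357 + 0.0875 × 0.5643
     = 0.00566410 + 0.04937625
     = 0.05504035

Step 2: Apply Bayes' theorem
P(A|D) = P(D|A)P(A) / P(D)
       = 0.00566410 / 0.05504035
       = 0.1029


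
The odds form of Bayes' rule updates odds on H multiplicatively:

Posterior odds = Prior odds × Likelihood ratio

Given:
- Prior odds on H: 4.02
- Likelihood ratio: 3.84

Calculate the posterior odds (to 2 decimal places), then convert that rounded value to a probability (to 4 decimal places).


Step 1: Calculate posterior odds
Posterior odds = Prior odds × LR
               = 4.02 × 3.84
               = 15.44

Step 2: Convert to probability
P(H|E) = Posterior odds / (1 + Posterior odds)
       = 15.44 / (1 + 15.44)
       = 15.44 / 16.44
       = 0.9392

The evidence increased P(H) from 0.8008 to 0.9392.


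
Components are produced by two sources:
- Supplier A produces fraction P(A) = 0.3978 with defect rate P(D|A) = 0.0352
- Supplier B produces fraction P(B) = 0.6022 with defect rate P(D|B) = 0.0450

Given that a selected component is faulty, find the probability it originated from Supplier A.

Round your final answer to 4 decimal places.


Let A = from Supplier A, D = faulty

Given:
- P(A) = 0.3978, P(B) = 0.6022
- P(D|A) = 0.0352, P(D|B) = 0.0450

Step 1: Find P(D)
P(D) = P(D|A)P(A) + P(D|B)P(B)
     = 0.0352 × 0.3978 + 0.0450 × 0.6022
     = 0.01400256 + 0.02709900
     = 0.04110156

Step 2: Apply Bayes' theorem
P(A|D) = P(D|A)P(A) / P(D)
       = 0.01400256 / 0.04110156
       = 0.3407


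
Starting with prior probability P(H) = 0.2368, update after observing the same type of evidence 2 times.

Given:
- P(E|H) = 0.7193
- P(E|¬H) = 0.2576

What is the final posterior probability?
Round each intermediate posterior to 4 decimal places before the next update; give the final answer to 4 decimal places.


Sequential Bayesian updating:

Initial prior: P(H) = 0.2368

Update 1:
  P(E) = 0.7193 × 0.2368 + 0.2576 × 0.7632 = 0.17033024 + 0.19660032 = 0.36693056
  P(H|E) = 0.17033024 / 0.36693056 = 0.4642

Update 2:
  P(E) = 0.7193 × 0.4642 + 0.2576 × 0.5358 = 0.33389906 + 0.13802208 = 0.47192114
  P(H|E) = 0.33389906 / 0.47192114 = 0.7075

Final posterior: 0.7075


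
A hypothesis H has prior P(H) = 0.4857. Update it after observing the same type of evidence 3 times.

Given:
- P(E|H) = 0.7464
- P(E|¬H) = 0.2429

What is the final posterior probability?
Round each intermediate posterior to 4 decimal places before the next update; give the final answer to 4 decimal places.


Sequential Bayesian updating:

Initial prior: P(H) = 0.4857

Update 1:
  P(E) = 0.7464 × 0.4857 + 0.2429 × 0.5143 = 0.36252648 + 0.12492347 = 0.48744995
  P(H|E) = 0.36252648 / 0.48744995 = 0.7437

Update 2:
  P(E) = 0.7464 × 0.7437 + 0.2429 × 0.2563 = 0.55509768 + 0.06225527 = 0.61735295
  P(H|E) = 0.55509768 / 0.61735295 = 0.8992

Update 3:
  P(E) = 0.7464 × 0.8992 + 0.2429 × 0.1008 = 0.67116288 + 0.02448432 = 0.69564720
  P(H|E) = 0.67116288 / 0.69564720 = 0.9648

Final posterior: 0.9648


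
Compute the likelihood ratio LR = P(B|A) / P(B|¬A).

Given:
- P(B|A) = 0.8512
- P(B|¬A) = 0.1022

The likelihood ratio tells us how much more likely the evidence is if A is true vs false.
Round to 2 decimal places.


Likelihood Ratio (LR) = P(B|A) / P(B|¬A)

LR = 0.8512 / 0.1022
   = 8.33

The evidence is 8.33 times more likely if A is true than if A is false.
LR > 1, so observing B raises the odds in favor of A.


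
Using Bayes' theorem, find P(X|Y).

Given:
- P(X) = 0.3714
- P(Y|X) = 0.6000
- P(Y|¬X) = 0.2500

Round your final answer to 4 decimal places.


Bayes' theorem: P(X|Y) = P(Y|X) × P(X) / P(Y)

Step 1: Calculate P(Y) using law of total probability
P(Y) = P(Y|X)P(X) + P(Y|¬X)P(¬X)
     = 0.6000 × 0.3714 + 0.2500 × 0.6286
     = 0.22284000 + 0.15715000
     = 0.37999000

Step 2: Apply Bayes' theorem
P(X|Y) = P(Y|X) × P(X) / P(Y)
       = 0.22284000 / 0.37999000
       = 0.5864


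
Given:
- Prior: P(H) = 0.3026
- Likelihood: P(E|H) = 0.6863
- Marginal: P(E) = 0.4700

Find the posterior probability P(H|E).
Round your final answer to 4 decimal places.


Using Bayes' theorem:

P(H|E) = P(E|H) × P(H) / P(E)
       = 0.6863 × 0.3026 / 0.4700
       = 0.20767438 / 0.4700
       = 0.4419

The evidence strengthens our belief in H.
Prior: 0.3026 → Posterior: 0.4419


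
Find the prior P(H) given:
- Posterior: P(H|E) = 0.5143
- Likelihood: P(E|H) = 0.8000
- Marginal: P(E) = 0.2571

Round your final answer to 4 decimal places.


From Bayes' theorem: P(H|E) = P(E|H) × P(H) / P(E)

Rearranging for P(H):
P(H) = P(H|E) × P(E) / P(E|H)
     = 0.5143 × 0.2571 / 0.8000
     = 0.13222653 / 0.8000
     = 0.1653


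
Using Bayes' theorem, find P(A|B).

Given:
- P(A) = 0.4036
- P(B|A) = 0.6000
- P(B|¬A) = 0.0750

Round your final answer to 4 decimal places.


Bayes' theorem: P(A|B) = P(B|A) × P(A) / P(B)

Step 1: Calculate P(B) using law of total probability
P(B) = P(B|A)P(A) + P(B|¬A)P(¬A)
     = 0.6000 × 0.4036 + 0.0750 × 0.5964
     = 0.24216000 + 0.04473000
     = 0.28689000

Step 2: Apply Bayes' theorem
P(A|B) = P(B|A) × P(A) / P(B)
       = 0.24216000 / 0.28689000
       = 0.8441


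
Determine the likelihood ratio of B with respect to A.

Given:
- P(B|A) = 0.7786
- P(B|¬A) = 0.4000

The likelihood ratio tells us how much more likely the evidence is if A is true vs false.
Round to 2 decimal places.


Likelihood Ratio (LR) = P(B|A) / P(B|¬A)

LR = 0.7786 / 0.4000
   = 1.95

The evidence is 1.95 times more likely if A is true than if A is false.
Because LR exceeds 1, B is evidence for A.


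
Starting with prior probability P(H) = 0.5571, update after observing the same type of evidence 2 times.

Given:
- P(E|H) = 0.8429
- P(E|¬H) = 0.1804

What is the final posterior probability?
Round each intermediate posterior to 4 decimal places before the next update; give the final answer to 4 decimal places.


Sequential Bayesian updating:

Initial prior: P(H) = 0.5571

Update 1:
  P(E) = 0.8429 × 0.5571 + 0.1804 × 0.4429 = 0.46957959 + 0.07989916 = 0.54947875
  P(H|E) = 0.46957959 / 0.54947875 = 0.8546

Update 2:
  P(E) = 0.8429 × 0.8546 + 0.1804 × 0.1454 = 0.72034234 + 0.02623016 = 0.74657250
  P(H|E) = 0.72034234 / 0.74657250 = 0.9649

Final posterior: 0.9649


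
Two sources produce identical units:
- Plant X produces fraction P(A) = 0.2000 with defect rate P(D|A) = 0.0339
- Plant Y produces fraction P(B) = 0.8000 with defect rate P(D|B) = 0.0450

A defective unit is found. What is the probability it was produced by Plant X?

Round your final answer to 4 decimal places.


Let A = from Plant X, D = defective

Given:
- P(A) = 0.2000, P(B) = 0.8000
- P(D|A) = 0.0339, P(D|B) = 0.0450

Step 1: Find P(D)
P(D) = P(D|A)P(A) + P(D|B)P(B)
     = 0.0339 × 0.2000 + 0.0450 × 0.8000
     = 0.00678000 + 0.03600000
     = 0.04278000

Step 2: Apply Bayes' theorem
P(A|D) = P(D|A)P(A) / P(D)
       = 0.00678000 / 0.04278000
       = 0.1585


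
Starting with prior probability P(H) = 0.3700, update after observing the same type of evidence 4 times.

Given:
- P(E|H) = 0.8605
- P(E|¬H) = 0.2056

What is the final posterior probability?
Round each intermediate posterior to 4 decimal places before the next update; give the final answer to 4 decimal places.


Sequential Bayesian updating:

Initial prior: P(H) = 0.3700

Update 1:
  P(E) = 0.8605 × 0.3700 + 0.2056 × 0.6300 = 0.31838500 + 0.12952800 = 0.44791300
  P(H|E) = 0.31838500 / 0.44791300 = 0.7108

Update 2:
  P(E) = 0.8605 × 0.7108 + 0.2056 × 0.2892 = 0.61164340 + 0.05945952 = 0.67110292
  P(H|E) = 0.61164340 / 0.67110292 = 0.9114

Update 3:
  P(E) = 0.8605 × 0.9114 + 0.2056 × 0.0886 = 0.78425970 + 0.01821616 = 0.80247586
  P(H|E) = 0.78425970 / 0.80247586 = 0.9773

Update 4:
  P(E) = 0.8605 × 0.9773 + 0.2056 × 0.0227 = 0.84096665 + 0.00466712 = 0.84563377
  P(H|E) = 0.84096665 / 0.84563377 = 0.9945

Final posterior: 0.9945


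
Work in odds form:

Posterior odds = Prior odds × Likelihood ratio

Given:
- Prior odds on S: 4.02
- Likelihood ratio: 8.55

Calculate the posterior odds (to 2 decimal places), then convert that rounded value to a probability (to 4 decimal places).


Step 1: Calculate posterior odds
Posterior odds = Prior odds × LR
               = 4.02 × 8.55
               = 34.37

Step 2: Convert to probability
P(S|E) = Posterior odds / (1 + Posterior odds)
       = 34.37 / (1 + 34.37)
       = 34.37 / 35.37
       = 0.9717

The evidence increased P(S) from 0.8008 to 0.9717.


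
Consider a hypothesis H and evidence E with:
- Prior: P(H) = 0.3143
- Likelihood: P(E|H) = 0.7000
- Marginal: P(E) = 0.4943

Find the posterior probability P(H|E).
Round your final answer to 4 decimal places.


Using Bayes' theorem:

P(H|E) = P(E|H) × P(H) / P(E)
       = 0.7000 × 0.3143 / 0.4943
       = 0.22001000 / 0.4943
       = 0.4451

The evidence strengthens our belief in H.
Prior: 0.3143 → Posterior: 0.4451


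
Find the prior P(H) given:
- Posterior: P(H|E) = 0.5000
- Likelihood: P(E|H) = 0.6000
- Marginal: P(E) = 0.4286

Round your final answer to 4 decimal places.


From Bayes' theorem: P(H|E) = P(E|H) × P(H) / P(E)

Rearranging for P(H):
P(H) = P(H|E) × P(E) / P(E|H)
     = 0.5000 × 0.4286 / 0.6000
     = 0.21430000 / 0.6000
     = 0.3572


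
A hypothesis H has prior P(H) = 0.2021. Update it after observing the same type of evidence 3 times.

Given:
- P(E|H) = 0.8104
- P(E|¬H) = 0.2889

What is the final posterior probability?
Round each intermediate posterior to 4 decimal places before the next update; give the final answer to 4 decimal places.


Sequential Bayesian updating:

Initial prior: P(H) = 0.2021

Update 1:
  P(E) = 0.8104 × 0.2021 + 0.2889 × 0.7979 = 0.16378184 + 0.23051331 = 0.39429515
  P(H|E) = 0.16378184 / 0.39429515 = 0.4154

Update 2:
  P(E) = 0.8104 × 0.4154 + 0.2889 × 0.5846 = 0.33664016 + 0.16889094 = 0.50553110
  P(H|E) = 0.33664016 / 0.50553110 = 0.6659

Update 3:
  P(E) = 0.8104 × 0.6659 + 0.2889 × 0.3341 = 0.53964536 + 0.09652149 = 0.63616685
  P(H|E) = 0.53964536 / 0.63616685 = 0.8483

Final posterior: 0.8483


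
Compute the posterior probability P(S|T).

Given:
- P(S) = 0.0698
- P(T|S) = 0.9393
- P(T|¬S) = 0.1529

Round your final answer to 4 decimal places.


Bayes' theorem: P(S|T) = P(T|S) × P(S) / P(T)

Step 1: Calculate P(T) using law of total probability
P(T) = P(T|S)P(S) + P(T|¬S)P(¬S)
     = 0.9393 × 0.0698 + 0.1529 × 0.9302
     = 0.06556314 + 0.14222758
     = 0.20779072

Step 2: Apply Bayes' theorem
P(S|T) = P(T|S) × P(S) / P(T)
       = 0.06556314 / 0.20779072
       = 0.3155


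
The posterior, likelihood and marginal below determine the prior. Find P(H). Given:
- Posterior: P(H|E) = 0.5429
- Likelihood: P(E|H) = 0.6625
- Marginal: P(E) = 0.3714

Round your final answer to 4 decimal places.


From Bayes' theorem: P(H|E) = P(E|H) × P(H) / P(E)

Rearranging for P(H):
P(H) = P(H|E) × P(E) / P(E|H)
     = 0.5429 × 0.3714 / 0.6625
     = 0.20163306 / 0.6625
     = 0.3044


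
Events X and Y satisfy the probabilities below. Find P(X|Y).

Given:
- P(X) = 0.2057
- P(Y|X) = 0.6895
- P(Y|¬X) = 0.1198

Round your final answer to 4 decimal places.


Bayes' theorem: P(X|Y) = P(Y|X) × P(X) / P(Y)

Step 1: Calculate P(Y) using law of total probability
P(Y) = P(Y|X)P(X) + P(Y|¬X)P(¬X)
     = 0.6895 × 0.2057 + 0.1198 × 0.7943
     = 0.14183015 + 0.09515714
     = 0.23698729

Step 2: Apply Bayes' theorem
P(X|Y) = P(Y|X) × P(X) / P(Y)
       = 0.14183015 / 0.23698729
       = 0.5985


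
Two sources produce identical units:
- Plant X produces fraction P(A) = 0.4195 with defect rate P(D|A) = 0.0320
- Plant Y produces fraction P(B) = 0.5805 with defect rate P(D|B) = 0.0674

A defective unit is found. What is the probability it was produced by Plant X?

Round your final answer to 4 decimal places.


Let A = from Plant X, D = defective

Given:
- P(A) = 0.4195, P(B) = 0.5805
- P(D|A) = 0.0320, P(D|B) = 0.0674

Step 1: Find P(D)
P(D) = P(D|A)P(A) + P(D|B)P(B)
     = 0.0320 × 0.4195 + 0.0674 × 0.5805
     = 0.01342400 + 0.03912570
     = 0.05254970

Step 2: Apply Bayes' theorem
P(A|D) = P(D|A)P(A) / P(D)
       = 0.01342400 / 0.05254970
       = 0.2555


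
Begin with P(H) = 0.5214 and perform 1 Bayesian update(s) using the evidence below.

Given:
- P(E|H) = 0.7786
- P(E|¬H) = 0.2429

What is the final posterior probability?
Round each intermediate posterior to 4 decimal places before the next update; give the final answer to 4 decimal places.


Sequential Bayesian updating:

Initial prior: P(H) = 0.5214

Update 1:
  P(E) = 0.7786 × 0.5214 + 0.2429 × 0.4786 = 0.40596204 + 0.11625194 = 0.52221398
  P(H|E) = 0.40596204 / 0.52221398 = 0.7774

Final posterior: 0.7774


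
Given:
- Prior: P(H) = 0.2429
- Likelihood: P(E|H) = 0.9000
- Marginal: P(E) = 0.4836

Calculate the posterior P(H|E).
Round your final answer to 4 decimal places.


Using Bayes' theorem:

P(H|E) = P(E|H) × P(H) / P(E)
       = 0.9000 × 0.2429 / 0.4836
       = 0.21861000 / 0.4836
       = 0.4520

The evidence strengthens our belief in H.
Prior: 0.2429 → Posterior: 0.4520


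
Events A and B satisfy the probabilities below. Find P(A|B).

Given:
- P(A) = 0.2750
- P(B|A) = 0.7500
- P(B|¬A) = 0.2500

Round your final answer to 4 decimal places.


Bayes' theorem: P(A|B) = P(B|A) × P(A) / P(B)

Step 1: Calculate P(B) using law of total probability
P(B) = P(B|A)P(A) + P(B|¬A)P(¬A)
     = 0.7500 × 0.2750 + 0.2500 × 0.7250
     = 0.20625000 + 0.18125000
     = 0.38750000

Step 2: Apply Bayes' theorem
P(A|B) = P(B|A) × P(A) / P(B)
       = 0.20625000 / 0.38750000
       = 0.5323


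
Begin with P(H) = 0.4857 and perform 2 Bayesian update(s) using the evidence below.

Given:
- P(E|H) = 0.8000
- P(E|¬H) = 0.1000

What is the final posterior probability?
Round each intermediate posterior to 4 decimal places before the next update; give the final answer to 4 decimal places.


Sequential Bayesian updating:

Initial prior: P(H) = 0.4857

Update 1:
  P(E) = 0.8000 × 0.4857 + 0.1000 × 0.5143 = 0.38856000 + 0.05143000 = 0.43999000
  P(H|E) = 0.38856000 / 0.43999000 = 0.8831

Update 2:
  P(E) = 0.8000 × 0.8831 + 0.1000 × 0.1169 = 0.70648000 + 0.01169000 = 0.71817000
  P(H|E) = 0.70648000 / 0.71817000 = 0.9837

Final posterior: 0.9837


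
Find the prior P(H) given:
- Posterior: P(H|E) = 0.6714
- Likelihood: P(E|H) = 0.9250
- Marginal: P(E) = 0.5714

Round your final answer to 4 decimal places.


From Bayes' theorem: P(H|E) = P(E|H) × P(H) / P(E)

Rearranging for P(H):
P(H) = P(H|E) × P(E) / P(E|H)
     = 0.6714 × 0.5714 / 0.9250
     = 0.38363796 / 0.9250
     = 0.4147


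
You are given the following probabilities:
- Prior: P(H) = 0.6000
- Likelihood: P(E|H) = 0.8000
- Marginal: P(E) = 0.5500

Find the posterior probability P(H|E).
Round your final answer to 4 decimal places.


Using Bayes' theorem:

P(H|E) = P(E|H) × P(H) / P(E)
       = 0.8000 × 0.6000 / 0.5500
       = 0.48000000 / 0.5500
       = 0.8727

The evidence strengthens our belief in H.
Prior: 0.6000 → Posterior: 0.8727


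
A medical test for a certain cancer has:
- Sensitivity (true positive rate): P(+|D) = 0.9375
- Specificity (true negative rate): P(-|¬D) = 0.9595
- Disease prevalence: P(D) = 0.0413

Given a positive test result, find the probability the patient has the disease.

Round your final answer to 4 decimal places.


Let D = has disease, + = positive test

Given:
- P(D) = 0.0413 (prevalence)
- P(+|D) = 0.9375 (sensitivity)
- P(-|¬D) = 0.9595 (specificity)
- P(+|¬D) = 0.0405 (false positive rate = 1 - specificity)

Step 1: Find P(+)
P(+) = P(+|D)P(D) + P(+|¬D)P(¬D)
     = 0.9375 × 0.0413 + 0.0405 × 0.9587
     = 0.03871875 + 0.03882735
     = 0.07754610

Step 2: Apply Bayes' theorem for P(D|+)
P(D|+) = P(+|D)P(D) / P(+)
       = 0.03871875 / 0.07754610
       = 0.4993


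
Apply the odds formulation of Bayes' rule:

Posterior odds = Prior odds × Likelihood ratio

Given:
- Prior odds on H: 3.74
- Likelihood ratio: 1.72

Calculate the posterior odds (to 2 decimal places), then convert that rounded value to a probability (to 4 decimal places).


Step 1: Calculate posterior odds
Posterior odds = Prior odds × LR
               = 3.74 × 1.72
               = 6.43

Step 2: Convert to probability
P(H|E) = Posterior odds / (1 + Posterior odds)
       = 6.43 / (1 + 6.43)
       = 6.43 / 7.43
       = 0.8654

The evidence increased P(H) from 0.7890 to 0.8654.


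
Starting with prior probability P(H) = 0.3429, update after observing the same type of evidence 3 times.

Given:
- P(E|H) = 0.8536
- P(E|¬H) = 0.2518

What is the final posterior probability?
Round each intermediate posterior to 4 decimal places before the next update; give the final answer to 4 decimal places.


Sequential Bayesian updating:

Initial prior: P(H) = 0.3429

Update 1:
  P(E) = 0.8536 × 0.3429 + 0.2518 × 0.6571 = 0.29269944 + 0.16545778 = 0.45815722
  P(H|E) = 0.29269944 / 0.45815722 = 0.6389

Update 2:
  P(E) = 0.8536 × 0.6389 + 0.2518 × 0.3611 = 0.54536504 + 0.09092498 = 0.63629002
  P(H|E) = 0.54536504 / 0.63629002 = 0.8571

Update 3:
  P(E) = 0.8536 × 0.8571 + 0.2518 × 0.1429 = 0.73162056 + 0.03598222 = 0.76760278
  P(H|E) = 0.73162056 / 0.76760278 = 0.9531

Final posterior: 0.9531


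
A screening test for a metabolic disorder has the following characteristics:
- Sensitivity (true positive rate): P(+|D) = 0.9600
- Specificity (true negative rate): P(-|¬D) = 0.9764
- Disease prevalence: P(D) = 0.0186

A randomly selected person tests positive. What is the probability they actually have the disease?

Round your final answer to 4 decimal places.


Let D = has disease, + = positive test

Given:
- P(D) = 0.0186 (prevalence)
- P(+|D) = 0.9600 (sensitivity)
- P(-|¬D) = 0.9764 (specificity)
- P(+|¬D) = 0.0236 (false positive rate = 1 - specificity)

Step 1: Find P(+)
P(+) = P(+|D)P(D) + P(+|¬D)P(¬D)
     = 0.9600 × 0.0186 + 0.0236 × 0.9814
     = 0.01785600 + 0.02316104
     = 0.04101704

Step 2: Apply Bayes' theorem for P(D|+)
P(D|+) = P(+|D)P(D) / P(+)
       = 0.01785600 / 0.04101704
       = 0.4353


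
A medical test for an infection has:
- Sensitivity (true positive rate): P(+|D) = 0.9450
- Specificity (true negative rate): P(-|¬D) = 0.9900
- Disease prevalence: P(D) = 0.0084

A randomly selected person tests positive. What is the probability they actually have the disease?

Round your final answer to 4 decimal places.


Let D = has disease, + = positive test

Given:
- P(D) = 0.0084 (prevalence)
- P(+|D) = 0.9450 (sensitivity)
- P(-|¬D) = 0.9900 (specificity)
- P(+|¬D) = 0.0100 (false positive rate = 1 - specificity)

Step 1: Find P(+)
P(+) = P(+|D)P(D) + P(+|¬D)P(¬D)
     = 0.9450 × 0.0084 + 0.0100 × 0.9916
     = 0.00793800 + 0.00991600
     = 0.01785400

Step 2: Apply Bayes' theorem for P(D|+)
P(D|+) = P(+|D)P(D) / P(+)
       = 0.00793800 / 0.01785400
       = 0.4446


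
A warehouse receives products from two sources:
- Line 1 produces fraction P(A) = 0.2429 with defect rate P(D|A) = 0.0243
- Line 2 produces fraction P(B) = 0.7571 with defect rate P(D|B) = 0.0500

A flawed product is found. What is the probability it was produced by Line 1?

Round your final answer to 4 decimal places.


Let A = from Line 1, D = flawed

Given:
- P(A) = 0.2429, P(B) = 0.7571
- P(D|A) = 0.0243, P(D|B) = 0.0500

Step 1: Find P(D)
P(D) = P(D|A)P(A) + P(D|B)P(B)
     = 0.0243 × 0.2429 + 0.0500 × 0.7571
     = 0.00590247 + 0.03785500
     = 0.04375747

Step 2: Apply Bayes' theorem
P(A|D) = P(D|A)P(A) / P(D)
       = 0.00590247 / 0.04375747
       = 0.1349


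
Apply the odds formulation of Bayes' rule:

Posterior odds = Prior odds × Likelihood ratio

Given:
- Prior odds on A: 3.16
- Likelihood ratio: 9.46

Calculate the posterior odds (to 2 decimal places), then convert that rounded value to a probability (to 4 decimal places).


Step 1: Calculate posterior odds
Posterior odds = Prior odds × LR
               = 3.16 × 9.46
               = 29.89

Step 2: Convert to probability
P(A|E) = Posterior odds / (1 + Posterior odds)
       = 29.89 / (1 + 29.89)
       = 29.89 / 30.89
       = 0.9676

The evidence increased P(A) from 0.7596 to 0.9676.


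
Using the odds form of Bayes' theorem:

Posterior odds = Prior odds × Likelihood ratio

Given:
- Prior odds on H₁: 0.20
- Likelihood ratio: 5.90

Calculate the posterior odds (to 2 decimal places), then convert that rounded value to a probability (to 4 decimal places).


Step 1: Calculate posterior odds
Posterior odds = Prior odds × LR
               = 0.20 × 5.90
               = 1.18

Step 2: Convert to probability
P(H₁|E) = Posterior odds / (1 + Posterior odds)
       = 1.18 / (1 + 1.18)
       = 1.18 / 2.18
       = 0.5413

The evidence increased P(H₁) from 0.1667 to 0.5413.


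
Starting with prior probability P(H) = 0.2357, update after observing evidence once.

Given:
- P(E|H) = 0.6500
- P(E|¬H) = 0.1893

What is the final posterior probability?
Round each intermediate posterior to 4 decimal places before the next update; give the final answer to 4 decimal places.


Sequential Bayesian updating:

Initial prior: P(H) = 0.2357

Update 1:
  P(E) = 0.6500 × 0.2357 + 0.1893 × 0.7643 = 0.15320500 + 0.14468199 = 0.29788699
  P(H|E) = 0.15320500 / 0.29788699 = 0.5143

Final posterior: 0.5143


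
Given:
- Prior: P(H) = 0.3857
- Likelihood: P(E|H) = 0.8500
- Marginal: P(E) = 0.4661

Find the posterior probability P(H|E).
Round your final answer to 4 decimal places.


Using Bayes' theorem:

P(H|E) = P(E|H) × P(H) / P(E)
       = 0.8500 × 0.3857 / 0.4661
       = 0.32784500 / 0.4661
       = 0.7034

The evidence strengthens our belief in H.
Prior: 0.3857 → Posterior: 0.7034


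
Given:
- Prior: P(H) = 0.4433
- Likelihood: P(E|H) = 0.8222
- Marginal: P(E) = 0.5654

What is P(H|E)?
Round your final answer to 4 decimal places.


Using Bayes' theorem:

P(H|E) = P(E|H) × P(H) / P(E)
       = 0.8222 × 0.4433 / 0.5654
       = 0.36448126 / 0.5654
       = 0.6446

The evidence strengthens our belief in H.
Prior: 0.4433 → Posterior: 0.6446


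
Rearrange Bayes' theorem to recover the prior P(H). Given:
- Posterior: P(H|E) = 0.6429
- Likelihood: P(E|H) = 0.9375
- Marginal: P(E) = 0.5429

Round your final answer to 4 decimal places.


From Bayes' theorem: P(H|E) = P(E|H) × P(H) / P(E)

Rearranging for P(H):
P(H) = P(H|E) × P(E) / P(E|H)
     = 0.6429 × 0.5429 / 0.9375
     = 0.34903041 / 0.9375
     = 0.3723


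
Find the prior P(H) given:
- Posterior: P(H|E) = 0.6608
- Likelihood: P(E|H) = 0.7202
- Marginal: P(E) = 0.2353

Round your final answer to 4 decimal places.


From Bayes' theorem: P(H|E) = P(E|H) × P(H) / P(E)

Rearranging for P(H):
P(H) = P(H|E) × P(E) / P(E|H)
     = 0.6608 × 0.2353 / 0.7202
     = 0.15548624 / 0.7202
     = 0.2159


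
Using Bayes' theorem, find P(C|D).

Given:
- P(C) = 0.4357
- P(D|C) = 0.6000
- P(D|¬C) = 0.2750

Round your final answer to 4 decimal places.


Bayes' theorem: P(C|D) = P(D|C) × P(C) / P(D)

Step 1: Calculate P(D) using law of total probability
P(D) = P(D|C)P(C) + P(D|¬C)P(¬C)
     = 0.6000 × 0.4357 + 0.2750 × 0.5643
     = 0.26142000 + 0.15518250
     = 0.41660250

Step 2: Apply Bayes' theorem
P(C|D) = P(D|C) × P(C) / P(D)
       = 0.26142000 / 0.41660250
       = 0.6275


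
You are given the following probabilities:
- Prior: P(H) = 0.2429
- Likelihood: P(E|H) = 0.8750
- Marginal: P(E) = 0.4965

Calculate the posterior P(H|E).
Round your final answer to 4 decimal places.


Using Bayes' theorem:

P(H|E) = P(E|H) × P(H) / P(E)
       = 0.8750 × 0.2429 / 0.4965
       = 0.21253750 / 0.4965
       = 0.4281

The evidence strengthens our belief in H.
Prior: 0.2429 → Posterior: 0.4281


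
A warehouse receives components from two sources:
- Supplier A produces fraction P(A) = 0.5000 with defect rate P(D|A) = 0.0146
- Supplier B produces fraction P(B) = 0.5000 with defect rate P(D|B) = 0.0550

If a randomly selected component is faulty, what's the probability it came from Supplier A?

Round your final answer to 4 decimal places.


Let A = from Supplier A, D = faulty

Given:
- P(A) = 0.5000, P(B) = 0.5000
- P(D|A) = 0.0146, P(D|B) = 0.0550

Step 1: Find P(D)
P(D) = P(D|A)P(A) + P(D|B)P(B)
     = 0.0146 × 0.5000 + 0.0550 × 0.5000
     = 0.00730000 + 0.02750000
     = 0.03480000

Step 2: Apply Bayes' theorem
P(A|D) = P(D|A)P(A) / P(D)
       = 0.00730000 / 0.03480000
       = 0.2098


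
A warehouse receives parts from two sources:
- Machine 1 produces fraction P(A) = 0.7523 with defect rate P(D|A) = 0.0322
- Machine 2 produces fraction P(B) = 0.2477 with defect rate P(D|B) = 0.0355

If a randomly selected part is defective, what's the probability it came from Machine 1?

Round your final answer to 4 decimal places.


Let A = from Machine 1, D = defective

Given:
- P(A) = 0.7523, P(B) = 0.2477
- P(D|A) = 0.0322, P(D|B) = 0.0355

Step 1: Find P(D)
P(D) = P(D|A)P(A) + P(D|B)P(B)
     = 0.0322 × 0.7523 + 0.0355 × 0.2477
     = 0.02422406 + 0.00879335
     = 0.03301741

Step 2: Apply Bayes' theorem
P(A|D) = P(D|A)P(A) / P(D)
       = 0.02422406 / 0.03301741
       = 0.7337


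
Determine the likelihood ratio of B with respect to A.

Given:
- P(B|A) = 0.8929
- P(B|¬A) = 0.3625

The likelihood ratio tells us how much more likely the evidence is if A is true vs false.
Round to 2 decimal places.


Likelihood Ratio (LR) = P(B|A) / P(B|¬A)

LR = 0.8929 / 0.3625
   = 2.46

The evidence is 2.46 times more likely if A is true than if A is false.
Since LR > 1, the evidence supports A over ¬A.


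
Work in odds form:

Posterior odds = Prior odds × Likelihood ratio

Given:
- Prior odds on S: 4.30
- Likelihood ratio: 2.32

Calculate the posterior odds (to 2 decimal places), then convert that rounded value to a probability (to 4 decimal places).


Step 1: Calculate posterior odds
Posterior odds = Prior odds × LR
               = 4.30 × 2.32
               = 9.98

Step 2: Convert to probability
P(S|E) = Posterior odds / (1 + Posterior odds)
       = 9.98 / (1 + 9.98)
       = 9.98 / 10.98
       = 0.9089

The evidence increased P(S) from 0.8113 to 0.9089.


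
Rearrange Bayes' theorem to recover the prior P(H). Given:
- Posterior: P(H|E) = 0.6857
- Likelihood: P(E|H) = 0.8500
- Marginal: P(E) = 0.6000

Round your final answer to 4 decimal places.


From Bayes' theorem: P(H|E) = P(E|H) × P(H) / P(E)

Rearranging for P(H):
P(H) = P(H|E) × P(E) / P(E|H)
     = 0.6857 × 0.6000 / 0.8500
     = 0.41142000 / 0.8500
     = 0.4840


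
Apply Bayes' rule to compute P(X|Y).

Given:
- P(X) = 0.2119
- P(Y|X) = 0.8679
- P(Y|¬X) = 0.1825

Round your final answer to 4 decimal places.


Bayes' theorem: P(X|Y) = P(Y|X) × P(X) / P(Y)

Step 1: Calculate P(Y) using law of total probability
P(Y) = P(Y|X)P(X) + P(Y|¬X)P(¬X)
     = 0.8679 × 0.2119 + 0.1825 × 0.7881
     = 0.18390801 + 0.14382825
     = 0.32773626

Step 2: Apply Bayes' theorem
P(X|Y) = P(Y|X) × P(X) / P(Y)
       = 0.18390801 / 0.32773626
       = 0.5611


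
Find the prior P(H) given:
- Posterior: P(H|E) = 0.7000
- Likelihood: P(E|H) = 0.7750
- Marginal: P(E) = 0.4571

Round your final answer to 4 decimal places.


From Bayes' theorem: P(H|E) = P(E|H) × P(H) / P(E)

Rearranging for P(H):
P(H) = P(H|E) × P(E) / P(E|H)
     = 0.7000 × 0.4571 / 0.7750
     = 0.31997000 / 0.7750
     = 0.4129


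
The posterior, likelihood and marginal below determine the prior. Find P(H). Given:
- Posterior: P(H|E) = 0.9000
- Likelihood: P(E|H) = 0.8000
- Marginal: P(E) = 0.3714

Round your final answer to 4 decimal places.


From Bayes' theorem: P(H|E) = P(E|H) × P(H) / P(E)

Rearranging for P(H):
P(H) = P(H|E) × P(E) / P(E|H)
     = 0.9000 × 0.3714 / 0.8000
     = 0.33426000 / 0.8000
     = 0.4178


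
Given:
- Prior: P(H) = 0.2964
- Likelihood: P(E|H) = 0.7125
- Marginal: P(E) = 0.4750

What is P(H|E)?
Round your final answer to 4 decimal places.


Using Bayes' theorem:

P(H|E) = P(E|H) × P(H) / P(E)
       = 0.7125 × 0.2964 / 0.4750
       = 0.21118500 / 0.4750
       = 0.4446

The evidence strengthens our belief in H.
Prior: 0.2964 → Posterior: 0.4446


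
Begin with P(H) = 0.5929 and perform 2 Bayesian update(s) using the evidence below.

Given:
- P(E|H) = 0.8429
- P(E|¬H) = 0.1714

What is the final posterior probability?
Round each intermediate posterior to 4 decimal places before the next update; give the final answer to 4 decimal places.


Sequential Bayesian updating:

Initial prior: P(H) = 0.5929

Update 1:
  P(E) = 0.8429 × 0.5929 + 0.1714 × 0.4071 = 0.49975541 + 0.06977694 = 0.56953235
  P(H|E) = 0.49975541 / 0.56953235 = 0.8775

Update 2:
  P(E) = 0.8429 × 0.8775 + 0.1714 × 0.1225 = 0.73964475 + 0.02099650 = 0.76064125
  P(H|E) = 0.73964475 / 0.76064125 = 0.9724

Final posterior: 0.9724


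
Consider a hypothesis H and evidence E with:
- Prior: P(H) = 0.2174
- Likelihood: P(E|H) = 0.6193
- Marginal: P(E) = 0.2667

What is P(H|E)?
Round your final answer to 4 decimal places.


Using Bayes' theorem:

P(H|E) = P(E|H) × P(H) / P(E)
       = 0.6193 × 0.2174 / 0.2667
       = 0.13463582 / 0.2667
       = 0.5048

The evidence strengthens our belief in H.
Prior: 0.2174 → Posterior: 0.5048


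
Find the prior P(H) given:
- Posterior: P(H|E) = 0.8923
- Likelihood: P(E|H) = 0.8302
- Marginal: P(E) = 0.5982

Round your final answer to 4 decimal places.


From Bayes' theorem: P(H|E) = P(E|H) × P(H) / P(E)

Rearranging for P(H):
P(H) = P(H|E) × P(E) / P(E|H)
     = 0.8923 × 0.5982 / 0.8302
     = 0.53377386 / 0.8302
     = 0.6429


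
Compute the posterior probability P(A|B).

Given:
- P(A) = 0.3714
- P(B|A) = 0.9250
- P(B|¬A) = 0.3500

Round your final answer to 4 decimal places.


Bayes' theorem: P(A|B) = P(B|A) × P(A) / P(B)

Step 1: Calculate P(B) using law of total probability
P(B) = P(B|A)P(A) + P(B|¬A)P(¬A)
     = 0.9250 × 0.3714 + 0.3500 × 0.6286
     = 0.34354500 + 0.22001000
     = 0.56355500

Step 2: Apply Bayes' theorem
P(A|B) = P(B|A) × P(A) / P(B)
       = 0.34354500 / 0.56355500
       = 0.6096


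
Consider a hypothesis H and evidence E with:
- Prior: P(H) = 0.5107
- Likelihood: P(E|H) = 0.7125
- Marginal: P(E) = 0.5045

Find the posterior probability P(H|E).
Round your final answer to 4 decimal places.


Using Bayes' theorem:

P(H|E) = P(E|H) × P(H) / P(E)
       = 0.7125 × 0.5107 / 0.5045
       = 0.36387375 / 0.5045
       = 0.7213

The evidence strengthens our belief in H.
Prior: 0.5107 → Posterior: 0.7213
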